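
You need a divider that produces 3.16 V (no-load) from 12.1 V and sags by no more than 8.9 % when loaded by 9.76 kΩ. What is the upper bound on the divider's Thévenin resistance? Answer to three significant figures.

Loading drop = R_th/(R_th + R_L) ≤ 0.0890, so R_th ≤ R_L · ε/(1−ε) = 9.76 kΩ × 0.0890/0.9110 = 954 Ω.

R_th ≤ 954 Ω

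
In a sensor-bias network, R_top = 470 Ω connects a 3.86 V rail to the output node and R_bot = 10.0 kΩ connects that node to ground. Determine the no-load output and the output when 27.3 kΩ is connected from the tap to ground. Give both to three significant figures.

Open-circuit: V = 3.86 × 10000/(470 + 10000) = 3.69 V.
With the load, R_bot becomes R_bot‖R_L = 7319 Ω, so V = 3.86 × 7319/7789 = 3.63 V.

Unloaded: 3.69 V; loaded: 3.63 V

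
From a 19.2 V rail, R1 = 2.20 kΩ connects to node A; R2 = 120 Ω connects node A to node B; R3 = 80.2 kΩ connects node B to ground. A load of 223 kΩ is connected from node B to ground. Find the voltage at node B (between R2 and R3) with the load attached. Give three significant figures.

At node B, R3 is in parallel with the load: R3‖R_L = 58990 Ω.
Below node A the resistance is R2 + (R3‖R_L) = 59110 Ω, so V_A = 19.2 × 59110/61310 = 18.51 V.
Then V_B = V_A × (R3‖R_L)/(R2 + R3‖R_L) = 18.51 × 58990/59110 = 18.5 V.

V ≈ 18.5 V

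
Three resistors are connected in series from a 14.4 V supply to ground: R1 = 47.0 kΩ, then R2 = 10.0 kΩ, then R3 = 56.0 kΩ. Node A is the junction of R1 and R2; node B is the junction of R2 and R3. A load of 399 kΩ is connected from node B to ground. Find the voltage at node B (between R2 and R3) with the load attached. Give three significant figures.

V ≈ 6.66 V

At node B, R3 is in parallel with the load: R3‖R_L = 49.11 kΩ.
Below node A the resistance is R2 + (R3‖R_L) = 59.11 kΩ, so V_A = 14.4 × 59.11/106.1 = 8.022 V.
Then V_B = V_A × (R3‖R_L)/(R2 + R3‖R_L) = 8.022 × 49.11/59.11 = 6.66 V.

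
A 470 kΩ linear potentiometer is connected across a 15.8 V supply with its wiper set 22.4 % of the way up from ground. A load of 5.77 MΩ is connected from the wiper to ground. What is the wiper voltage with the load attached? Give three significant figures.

V ≈ 3.49 V

The wiper splits the pot into (1−α)R = 364.7 kΩ above and αR = 105.3 kΩ below.
Lower section ‖ load = 103.4 kΩ.
V_wiper = 15.8 × 103.4/(364.7 + 103.4) = 3.49 V.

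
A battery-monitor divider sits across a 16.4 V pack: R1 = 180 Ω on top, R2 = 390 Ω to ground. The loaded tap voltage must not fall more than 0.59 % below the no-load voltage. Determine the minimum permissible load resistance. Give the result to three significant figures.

Output resistance R_th = R1‖R2 = (180 × 390)/570.0 = 123.2 Ω.
The fractional drop is R_th/(R_th + R_L); requiring this ≤ 0.00590 gives R_L ≥ R_th(1/0.00590 − 1) = 123.2 × 168.5 = 20.8 kΩ.

R_L(min) ≈ 20.8 kΩ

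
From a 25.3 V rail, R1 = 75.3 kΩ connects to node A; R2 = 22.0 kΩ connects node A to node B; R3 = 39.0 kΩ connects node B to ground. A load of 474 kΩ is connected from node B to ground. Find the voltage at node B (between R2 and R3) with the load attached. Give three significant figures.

V ≈ 6.84 V

At node B, R3 is in parallel with the load: R3‖R_L = 36.04 kΩ.
Below node A the resistance is R2 + (R3‖R_L) = 58.04 kΩ, so V_A = 25.3 × 58.04/133.3 = 11.01 V.
Then V_B = V_A × (R3‖R_L)/(R2 + R3‖R_L) = 11.01 × 36.04/58.04 = 6.84 V.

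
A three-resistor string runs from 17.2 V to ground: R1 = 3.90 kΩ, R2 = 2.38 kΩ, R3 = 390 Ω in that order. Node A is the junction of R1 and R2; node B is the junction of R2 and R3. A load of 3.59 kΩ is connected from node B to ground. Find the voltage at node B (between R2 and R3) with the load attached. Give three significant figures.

V ≈ 0.912 V

At node B, R3 is in parallel with the load: R3‖R_L = 351.8 Ω.
Below node A the resistance is R2 + (R3‖R_L) = 2732 Ω, so V_A = 17.2 × 2732/6632 = 7.085 V.
Then V_B = V_A × (R3‖R_L)/(R2 + R3‖R_L) = 7.085 × 351.8/2732 = 0.912 V.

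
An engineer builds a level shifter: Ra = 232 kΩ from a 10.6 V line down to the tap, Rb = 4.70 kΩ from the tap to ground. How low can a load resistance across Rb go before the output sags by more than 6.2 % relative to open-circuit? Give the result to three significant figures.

R_L(min) ≈ 69.7 kΩ

Output resistance R_th = Ra‖Rb = (232 × 4.70)/236.7 = 4.607 kΩ.
The fractional drop is R_th/(R_th + R_L); requiring this ≤ 0.0620 gives R_L ≥ R_th(1/0.0620 − 1) = 4.607 × 15.13 = 69.7 kΩ.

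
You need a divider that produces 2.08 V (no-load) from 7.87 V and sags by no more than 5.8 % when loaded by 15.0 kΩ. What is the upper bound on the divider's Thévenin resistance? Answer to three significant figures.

Loading drop = R_th/(R_th + R_L) ≤ 0.0580, so R_th ≤ R_L · ε/(1−ε) = 15.0 kΩ × 0.0580/0.9420 = 924 Ω.

R_th ≤ 924 Ω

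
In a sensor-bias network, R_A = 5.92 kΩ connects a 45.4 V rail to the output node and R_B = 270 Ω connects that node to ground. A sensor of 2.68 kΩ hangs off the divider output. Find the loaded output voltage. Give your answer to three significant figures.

The load sits in parallel with R_B: R_B‖R_L = (270 × 2680) / (270 + 2680) = 245.3 Ω.
V_out = 45.4 × 245.3 / (5920 + 245.3) = 45.4 × 245.3/6165 = 1.81 V.

V_out ≈ 1.81 V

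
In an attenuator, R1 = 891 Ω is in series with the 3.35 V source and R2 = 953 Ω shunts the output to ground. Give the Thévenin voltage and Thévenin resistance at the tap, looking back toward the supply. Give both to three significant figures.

V_th = 1.73 V, R_th = 460 Ω

V_th is the open-circuit tap voltage: 3.35 × 953/(891 + 953) = 1.73 V.
With the supply zeroed, R1 and R2 appear in parallel from the tap: R_th = R1‖R2 = (891 × 953)/1844 = 460 Ω.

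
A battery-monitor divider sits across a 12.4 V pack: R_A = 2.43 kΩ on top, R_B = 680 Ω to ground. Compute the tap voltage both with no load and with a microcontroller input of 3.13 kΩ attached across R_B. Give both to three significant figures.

Unloaded: 2.71 V; loaded: 2.32 V

Open-circuit: V = 12.4 × 680/(2430 + 680) = 2.71 V.
With the load, R_B becomes R_B‖R_L = 558.6 Ω, so V = 12.4 × 558.6/2989 = 2.32 V.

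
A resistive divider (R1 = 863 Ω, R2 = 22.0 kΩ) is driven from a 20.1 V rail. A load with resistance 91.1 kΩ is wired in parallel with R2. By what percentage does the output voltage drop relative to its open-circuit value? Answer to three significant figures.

0.903 %

The divider's output (Thévenin) resistance is R1‖R2 = 830.4 Ω.
Fractional drop under load = R_th/(R_th + R_L) = 830.4 / (830.4 + 91100) = 0.009033.
So the output falls by 0.903 %.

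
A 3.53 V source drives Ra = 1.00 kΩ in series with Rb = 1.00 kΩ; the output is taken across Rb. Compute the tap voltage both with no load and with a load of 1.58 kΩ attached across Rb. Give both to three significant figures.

Open-circuit: V = 3.53 × 1.00/(1.00 + 1.00) = 1.76 V.
With the load, Rb becomes Rb‖R_L = 0.6124 kΩ, so V = 3.53 × 0.6124/1.612 = 1.34 V.

Unloaded: 1.76 V; loaded: 1.34 V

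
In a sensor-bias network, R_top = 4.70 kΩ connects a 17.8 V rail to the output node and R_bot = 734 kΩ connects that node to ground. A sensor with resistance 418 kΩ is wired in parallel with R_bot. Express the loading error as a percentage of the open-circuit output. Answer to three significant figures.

1.10 %

The divider's output (Thévenin) resistance is R_top‖R_bot = 4.670 kΩ.
Fractional drop under load = R_th/(R_th + R_L) = 4.670 / (4.670 + 418) = 0.01105.
So the output falls by 1.10 %.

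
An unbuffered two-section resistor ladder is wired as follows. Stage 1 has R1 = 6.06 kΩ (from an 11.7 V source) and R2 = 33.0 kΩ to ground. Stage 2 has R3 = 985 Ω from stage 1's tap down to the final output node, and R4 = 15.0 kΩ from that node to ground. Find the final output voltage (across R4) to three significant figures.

Stage 2 presents R3+R4 = 15980 Ω as a load on stage 1's tap.
Stage 1's lower leg becomes R2‖(R3+R4) = 10770 Ω, so V_mid = 11.7 × 10770/16830 = 7.487 V.
Stage 2 is itself unloaded: V_out = V_mid × R4/(R3+R4) = 7.487 × 15000/15980 = 7.03 V.

V_out ≈ 7.03 V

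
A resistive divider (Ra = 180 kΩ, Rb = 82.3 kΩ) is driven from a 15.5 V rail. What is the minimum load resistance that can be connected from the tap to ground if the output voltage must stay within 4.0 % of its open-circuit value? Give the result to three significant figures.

R_L(min) ≈ 1.36 MΩ

Output resistance R_th = Ra‖Rb = (180 × 82.3)/262.3 = 56.48 kΩ.
The fractional drop is R_th/(R_th + R_L); requiring this ≤ 0.0400 gives R_L ≥ R_th(1/0.0400 − 1) = 56.48 × 24.00 = 1.36 MΩ.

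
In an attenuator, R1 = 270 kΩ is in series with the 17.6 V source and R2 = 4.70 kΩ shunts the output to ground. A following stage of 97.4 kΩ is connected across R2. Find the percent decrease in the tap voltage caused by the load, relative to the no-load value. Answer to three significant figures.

4.53 %

The divider's output (Thévenin) resistance is R1‖R2 = 4.620 kΩ.
Fractional drop under load = R_th/(R_th + R_L) = 4.620 / (4.620 + 97.4) = 0.04528.
So the output falls by 4.53 %.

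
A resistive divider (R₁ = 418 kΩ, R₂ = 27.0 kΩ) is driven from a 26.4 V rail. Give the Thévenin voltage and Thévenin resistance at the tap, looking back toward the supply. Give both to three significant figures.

V_th is the open-circuit tap voltage: 26.4 × 27.0/(418 + 27.0) = 1.60 V.
With the supply zeroed, R₁ and R₂ appear in parallel from the tap: R_th = R₁‖R₂ = (418 × 27.0)/445.0 = 25.4 kΩ.

V_th = 1.60 V, R_th = 25.4 kΩ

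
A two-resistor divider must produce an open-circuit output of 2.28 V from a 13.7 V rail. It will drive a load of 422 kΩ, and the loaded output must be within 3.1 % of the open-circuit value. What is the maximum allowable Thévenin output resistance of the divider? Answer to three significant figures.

R_th ≤ 13.5 kΩ

Loading drop = R_th/(R_th + R_L) ≤ 0.0310, so R_th ≤ R_L · ε/(1−ε) = 422 kΩ × 0.0310/0.9690 = 13.5 kΩ.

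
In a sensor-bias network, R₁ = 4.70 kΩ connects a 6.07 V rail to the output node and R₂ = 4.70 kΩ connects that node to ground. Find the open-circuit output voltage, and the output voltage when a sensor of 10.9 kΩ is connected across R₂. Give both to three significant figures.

Unloaded: 3.04 V; loaded: 2.50 V

Open-circuit: V = 6.07 × 4.70/(4.70 + 4.70) = 3.04 V.
With the load, R₂ becomes R₂‖R_L = 3.284 kΩ, so V = 6.07 × 3.284/7.984 = 2.50 V.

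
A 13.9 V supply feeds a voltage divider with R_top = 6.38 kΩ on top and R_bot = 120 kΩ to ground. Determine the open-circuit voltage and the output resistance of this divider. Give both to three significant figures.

V_th = 13.2 V, R_th = 6.06 kΩ

V_th is the open-circuit tap voltage: 13.9 × 120/(6.38 + 120) = 13.2 V.
With the supply zeroed, R_top and R_bot appear in parallel from the tap: R_th = R_top‖R_bot = (6.38 × 120)/126.4 = 6.06 kΩ.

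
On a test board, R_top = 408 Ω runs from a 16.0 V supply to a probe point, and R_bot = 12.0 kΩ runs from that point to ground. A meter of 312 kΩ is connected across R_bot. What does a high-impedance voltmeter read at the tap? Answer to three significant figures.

The load sits in parallel with R_bot: R_bot‖R_L = (12000 × 312000) / (12000 + 312000) = 11560 Ω.
V_out = 16.0 × 11560 / (408 + 11560) = 16.0 × 11560/11960 = 15.5 V.

V_out ≈ 15.5 V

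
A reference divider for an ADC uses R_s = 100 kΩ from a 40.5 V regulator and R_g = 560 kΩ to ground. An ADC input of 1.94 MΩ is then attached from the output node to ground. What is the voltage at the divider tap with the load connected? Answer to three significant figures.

The load sits in parallel with R_g: R_g‖R_L = (560 × 1940) / (560 + 1940) = 434.6 kΩ.
V_out = 40.5 × 434.6 / (100 + 434.6) = 40.5 × 434.6/534.6 = 32.9 V.

V_out ≈ 32.9 V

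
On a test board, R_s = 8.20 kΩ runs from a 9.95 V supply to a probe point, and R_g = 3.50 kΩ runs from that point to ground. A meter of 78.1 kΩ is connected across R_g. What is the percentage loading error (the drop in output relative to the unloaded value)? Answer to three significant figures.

The divider's output (Thévenin) resistance is R_s‖R_g = 2.453 kΩ.
Fractional drop under load = R_th/(R_th + R_L) = 2.453 / (2.453 + 78.1) = 0.03045.
So the output falls by 3.05 %.

3.05 %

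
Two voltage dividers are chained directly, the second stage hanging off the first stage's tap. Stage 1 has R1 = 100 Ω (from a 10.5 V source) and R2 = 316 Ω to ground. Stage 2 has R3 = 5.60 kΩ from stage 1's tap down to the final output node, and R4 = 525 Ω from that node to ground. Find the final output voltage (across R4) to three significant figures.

Stage 2 presents R3+R4 = 6125 Ω as a load on stage 1's tap.
Stage 1's lower leg becomes R2‖(R3+R4) = 300.5 Ω, so V_mid = 10.5 × 300.5/400.5 = 7.878 V.
Stage 2 is itself unloaded: V_out = V_mid × R4/(R3+R4) = 7.878 × 525/6125 = 0.675 V.

V_out ≈ 0.675 V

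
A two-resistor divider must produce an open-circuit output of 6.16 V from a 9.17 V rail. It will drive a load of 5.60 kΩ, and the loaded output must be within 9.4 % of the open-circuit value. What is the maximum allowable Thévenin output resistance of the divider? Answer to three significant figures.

Loading drop = R_th/(R_th + R_L) ≤ 0.0940, so R_th ≤ R_L · ε/(1−ε) = 5.60 kΩ × 0.0940/0.9060 = 581 Ω.
(Any R1, R2 with R2/(R1+R2) = 0.672 and R1‖R2 ≤ 581 Ω will meet the spec.)

R_th ≤ 581 Ω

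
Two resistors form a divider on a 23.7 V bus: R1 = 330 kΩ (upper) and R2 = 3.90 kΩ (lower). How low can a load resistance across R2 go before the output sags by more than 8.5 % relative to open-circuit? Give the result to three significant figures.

R_L(min) ≈ 41.5 kΩ

Output resistance R_th = R1‖R2 = (330 × 3.90)/333.9 = 3.854 kΩ.
The fractional drop is R_th/(R_th + R_L); requiring this ≤ 0.0850 gives R_L ≥ R_th(1/0.0850 − 1) = 3.854 × 10.76 = 41.5 kΩ.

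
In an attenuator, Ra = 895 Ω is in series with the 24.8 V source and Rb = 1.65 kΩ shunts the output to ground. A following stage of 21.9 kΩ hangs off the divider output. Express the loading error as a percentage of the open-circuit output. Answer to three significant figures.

2.58 %

The divider's output (Thévenin) resistance is Ra‖Rb = 580.3 Ω.
Fractional drop under load = R_th/(R_th + R_L) = 580.3 / (580.3 + 21900) = 0.02581.
So the output falls by 2.58 %.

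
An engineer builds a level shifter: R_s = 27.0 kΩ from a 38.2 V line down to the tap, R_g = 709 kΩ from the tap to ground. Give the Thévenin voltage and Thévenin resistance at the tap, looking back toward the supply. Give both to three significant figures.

V_th is the open-circuit tap voltage: 38.2 × 709/(27.0 + 709) = 36.8 V.
With the supply zeroed, R_s and R_g appear in parallel from the tap: R_th = R_s‖R_g = (27.0 × 709)/736.0 = 26.0 kΩ.

V_th = 36.8 V, R_th = 26.0 kΩ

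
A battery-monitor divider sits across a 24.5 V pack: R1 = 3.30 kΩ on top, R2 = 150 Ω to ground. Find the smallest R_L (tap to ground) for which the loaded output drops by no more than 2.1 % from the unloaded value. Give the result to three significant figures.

R_L(min) ≈ 6.69 kΩ

Output resistance R_th = R1‖R2 = (3300 × 150)/3450 = 143.5 Ω.
The fractional drop is R_th/(R_th + R_L); requiring this ≤ 0.0210 gives R_L ≥ R_th(1/0.0210 − 1) = 143.5 × 46.62 = 6.69 kΩ.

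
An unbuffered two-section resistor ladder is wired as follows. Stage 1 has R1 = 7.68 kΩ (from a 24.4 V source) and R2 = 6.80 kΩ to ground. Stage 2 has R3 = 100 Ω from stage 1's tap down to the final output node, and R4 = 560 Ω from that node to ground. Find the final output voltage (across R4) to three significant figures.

Stage 2 presents R3+R4 = 660.0 Ω as a load on stage 1's tap.
Stage 1's lower leg becomes R2‖(R3+R4) = 601.6 Ω, so V_mid = 24.4 × 601.6/8282 = 1.773 V.
Stage 2 is itself unloaded: V_out = V_mid × R4/(R3+R4) = 1.773 × 560/660.0 = 1.50 V.

V_out ≈ 1.50 V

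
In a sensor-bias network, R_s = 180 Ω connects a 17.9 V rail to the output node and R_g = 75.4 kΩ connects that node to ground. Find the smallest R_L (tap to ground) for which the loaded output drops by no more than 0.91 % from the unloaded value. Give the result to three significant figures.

Output resistance R_th = R_s‖R_g = (180 × 75400)/75580 = 179.6 Ω.
The fractional drop is R_th/(R_th + R_L); requiring this ≤ 0.00910 gives R_L ≥ R_th(1/0.00910 − 1) = 179.6 × 108.9 = 19.6 kΩ.

R_L(min) ≈ 19.6 kΩ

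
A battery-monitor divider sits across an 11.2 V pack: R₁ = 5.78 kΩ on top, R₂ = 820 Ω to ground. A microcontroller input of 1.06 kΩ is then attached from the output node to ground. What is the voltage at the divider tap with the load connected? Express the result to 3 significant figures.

The load sits in parallel with R₂: R₂‖R_L = (820 × 1060) / (820 + 1060) = 462.3 Ω.
V_out = 11.2 × 462.3 / (5780 + 462.3) = 11.2 × 462.3/6242 = 0.830 V.

V_out ≈ 0.830 V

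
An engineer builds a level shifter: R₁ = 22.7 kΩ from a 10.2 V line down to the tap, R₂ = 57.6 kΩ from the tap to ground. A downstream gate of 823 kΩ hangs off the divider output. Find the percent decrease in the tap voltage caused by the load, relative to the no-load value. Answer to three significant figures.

The divider's output (Thévenin) resistance is R₁‖R₂ = 16.28 kΩ.
Fractional drop under load = R_th/(R_th + R_L) = 16.28 / (16.28 + 823) = 0.01940.
So the output falls by 1.94 %.

1.94 %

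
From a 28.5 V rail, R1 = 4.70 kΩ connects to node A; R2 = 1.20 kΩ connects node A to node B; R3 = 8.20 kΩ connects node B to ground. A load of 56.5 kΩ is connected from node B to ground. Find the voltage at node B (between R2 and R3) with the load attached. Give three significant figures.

V ≈ 15.6 V

At node B, R3 is in parallel with the load: R3‖R_L = 7.161 kΩ.
Below node A the resistance is R2 + (R3‖R_L) = 8.361 kΩ, so V_A = 28.5 × 8.361/13.06 = 18.24 V.
Then V_B = V_A × (R3‖R_L)/(R2 + R3‖R_L) = 18.24 × 7.161/8.361 = 15.6 V.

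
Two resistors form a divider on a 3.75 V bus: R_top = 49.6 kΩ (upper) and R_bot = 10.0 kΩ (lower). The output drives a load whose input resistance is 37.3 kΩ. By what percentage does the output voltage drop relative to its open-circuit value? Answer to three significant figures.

Unloaded V = 3.75 × 10.0/59.60 = 0.6292 V.
Loaded: R_bot‖R_L = 7.886 kΩ, giving V = 3.75 × 7.886/57.49 = 0.5144 V.
Drop = (0.6292 − 0.5144) / 0.6292 = 18.2 %.

18.2 %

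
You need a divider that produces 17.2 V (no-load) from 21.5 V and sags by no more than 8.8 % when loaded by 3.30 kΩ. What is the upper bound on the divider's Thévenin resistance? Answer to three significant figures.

R_th ≤ 318 Ω

Loading drop = R_th/(R_th + R_L) ≤ 0.0880, so R_th ≤ R_L · ε/(1−ε) = 3.30 kΩ × 0.0880/0.9120 = 318 Ω.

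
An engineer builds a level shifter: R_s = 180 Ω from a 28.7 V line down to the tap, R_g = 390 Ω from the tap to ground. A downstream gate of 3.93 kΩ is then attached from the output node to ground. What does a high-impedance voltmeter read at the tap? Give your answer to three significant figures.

The load sits in parallel with R_g: R_g‖R_L = (390 × 3930) / (390 + 3930) = 354.8 Ω.
V_out = 28.7 × 354.8 / (180 + 354.8) = 28.7 × 354.8/534.8 = 19.0 V.

V_out ≈ 19.0 V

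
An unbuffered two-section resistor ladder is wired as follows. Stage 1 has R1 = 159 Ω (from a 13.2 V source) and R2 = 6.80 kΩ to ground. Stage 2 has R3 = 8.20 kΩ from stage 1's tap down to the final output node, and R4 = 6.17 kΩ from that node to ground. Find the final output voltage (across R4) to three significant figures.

Stage 2 presents R3+R4 = 14370 Ω as a load on stage 1's tap.
Stage 1's lower leg becomes R2‖(R3+R4) = 4616 Ω, so V_mid = 13.2 × 4616/4775 = 12.76 V.
Stage 2 is itself unloaded: V_out = V_mid × R4/(R3+R4) = 12.76 × 6170/14370 = 5.48 V.

V_out ≈ 5.48 V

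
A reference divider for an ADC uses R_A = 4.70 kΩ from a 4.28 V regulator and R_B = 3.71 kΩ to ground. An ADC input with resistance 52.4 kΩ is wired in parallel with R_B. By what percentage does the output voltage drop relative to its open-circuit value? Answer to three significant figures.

3.81 %

The divider's output (Thévenin) resistance is R_A‖R_B = 2.073 kΩ.
Fractional drop under load = R_th/(R_th + R_L) = 2.073 / (2.073 + 52.4) = 0.03806.
So the output falls by 3.81 %.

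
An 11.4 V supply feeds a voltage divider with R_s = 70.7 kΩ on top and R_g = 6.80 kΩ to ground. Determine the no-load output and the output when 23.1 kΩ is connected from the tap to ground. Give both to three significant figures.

Open-circuit: V = 11.4 × 6.80/(70.7 + 6.80) = 1.00 V.
With the load, R_g becomes R_g‖R_L = 5.254 kΩ, so V = 11.4 × 5.254/75.95 = 0.789 V.

Unloaded: 1.00 V; loaded: 0.789 V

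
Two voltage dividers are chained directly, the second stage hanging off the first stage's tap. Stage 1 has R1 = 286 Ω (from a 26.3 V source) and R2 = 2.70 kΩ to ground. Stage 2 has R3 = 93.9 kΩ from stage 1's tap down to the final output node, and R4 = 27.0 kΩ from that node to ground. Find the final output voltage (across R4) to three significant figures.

V_out ≈ 5.30 V

Stage 2 presents R3+R4 = 120900 Ω as a load on stage 1's tap.
Stage 1's lower leg becomes R2‖(R3+R4) = 2641 Ω, so V_mid = 26.3 × 2641/2927 = 23.73 V.
Stage 2 is itself unloaded: V_out = V_mid × R4/(R3+R4) = 23.73 × 27000/120900 = 5.30 V.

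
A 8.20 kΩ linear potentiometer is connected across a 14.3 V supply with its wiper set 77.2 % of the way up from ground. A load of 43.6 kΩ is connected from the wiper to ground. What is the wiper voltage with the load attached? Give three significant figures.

The wiper splits the pot into (1−α)R = 1.870 kΩ above and αR = 6.330 kΩ below.
Lower section ‖ load = 5.528 kΩ.
V_wiper = 14.3 × 5.528/(1.870 + 5.528) = 10.7 V.

V ≈ 10.7 V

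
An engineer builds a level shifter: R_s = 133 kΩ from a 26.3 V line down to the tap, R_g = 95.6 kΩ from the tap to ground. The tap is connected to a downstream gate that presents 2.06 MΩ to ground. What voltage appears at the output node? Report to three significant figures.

V_out ≈ 10.7 V

The load sits in parallel with R_g: R_g‖R_L = (95.6 × 2060) / (95.6 + 2060) = 91.36 kΩ.
V_out = 26.3 × 91.36 / (133 + 91.36) = 26.3 × 91.36/224.4 = 10.7 V.
(Unloaded it would have been 11.0 V.)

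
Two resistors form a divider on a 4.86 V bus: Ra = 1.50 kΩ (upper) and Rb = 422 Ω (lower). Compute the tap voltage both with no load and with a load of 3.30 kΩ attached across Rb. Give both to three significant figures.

Open-circuit: V = 4.86 × 422/(1500 + 422) = 1.07 V.
With the load, Rb becomes Rb‖R_L = 374.2 Ω, so V = 4.86 × 374.2/1874 = 0.970 V.

Unloaded: 1.07 V; loaded: 0.970 V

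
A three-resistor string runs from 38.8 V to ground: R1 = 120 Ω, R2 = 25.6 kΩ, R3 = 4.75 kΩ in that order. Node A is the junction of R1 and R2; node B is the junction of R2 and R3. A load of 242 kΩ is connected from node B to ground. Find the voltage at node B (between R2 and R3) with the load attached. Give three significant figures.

At node B, R3 is in parallel with the load: R3‖R_L = 4659 Ω.
Below node A the resistance is R2 + (R3‖R_L) = 30260 Ω, so V_A = 38.8 × 30260/30380 = 38.65 V.
Then V_B = V_A × (R3‖R_L)/(R2 + R3‖R_L) = 38.65 × 4659/30260 = 5.95 V.

V ≈ 5.95 V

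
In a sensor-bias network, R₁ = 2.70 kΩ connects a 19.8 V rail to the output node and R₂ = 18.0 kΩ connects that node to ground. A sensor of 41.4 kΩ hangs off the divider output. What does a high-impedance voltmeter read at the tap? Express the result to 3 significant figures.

The load sits in parallel with R₂: R₂‖R_L = (18.0 × 41.4) / (18.0 + 41.4) = 12.55 kΩ.
V_out = 19.8 × 12.55 / (2.70 + 12.55) = 19.8 × 12.55/15.25 = 16.3 V.

V_out ≈ 16.3 V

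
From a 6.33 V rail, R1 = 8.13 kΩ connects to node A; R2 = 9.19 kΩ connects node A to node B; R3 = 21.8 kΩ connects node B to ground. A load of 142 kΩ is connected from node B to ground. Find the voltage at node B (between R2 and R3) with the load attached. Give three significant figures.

V ≈ 3.30 V

At node B, R3 is in parallel with the load: R3‖R_L = 18.90 kΩ.
Below node A the resistance is R2 + (R3‖R_L) = 28.09 kΩ, so V_A = 6.33 × 28.09/36.22 = 4.909 V.
Then V_B = V_A × (R3‖R_L)/(R2 + R3‖R_L) = 4.909 × 18.90/28.09 = 3.30 V.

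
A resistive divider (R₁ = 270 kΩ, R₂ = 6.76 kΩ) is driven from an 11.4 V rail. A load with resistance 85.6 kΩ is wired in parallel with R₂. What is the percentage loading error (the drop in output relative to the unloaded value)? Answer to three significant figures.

The divider's output (Thévenin) resistance is R₁‖R₂ = 6.595 kΩ.
Fractional drop under load = R_th/(R_th + R_L) = 6.595 / (6.595 + 85.6) = 0.07153.
So the output falls by 7.15 %.

7.15 %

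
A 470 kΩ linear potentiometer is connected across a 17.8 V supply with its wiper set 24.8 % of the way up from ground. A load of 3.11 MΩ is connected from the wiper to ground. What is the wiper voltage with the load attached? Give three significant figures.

V ≈ 4.29 V

The wiper splits the pot into (1−α)R = 353.4 kΩ above and αR = 116.6 kΩ below.
Lower section ‖ load = 112.3 kΩ.
V_wiper = 17.8 × 112.3/(353.4 + 112.3) = 4.29 V.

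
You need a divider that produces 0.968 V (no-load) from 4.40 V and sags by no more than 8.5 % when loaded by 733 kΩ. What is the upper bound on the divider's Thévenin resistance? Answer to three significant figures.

Loading drop = R_th/(R_th + R_L) ≤ 0.0850, so R_th ≤ R_L · ε/(1−ε) = 733 kΩ × 0.0850/0.9150 = 68.1 kΩ.
(Any R1, R2 with R2/(R1+R2) = 0.220 and R1‖R2 ≤ 68.1 kΩ will meet the spec.)

R_th ≤ 68.1 kΩ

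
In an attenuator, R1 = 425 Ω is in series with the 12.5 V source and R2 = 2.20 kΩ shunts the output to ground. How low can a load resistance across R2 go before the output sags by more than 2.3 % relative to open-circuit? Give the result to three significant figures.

R_L(min) ≈ 15.1 kΩ

Output resistance R_th = R1‖R2 = (425 × 2200)/2625 = 356.2 Ω.
The fractional drop is R_th/(R_th + R_L); requiring this ≤ 0.0230 gives R_L ≥ R_th(1/0.0230 − 1) = 356.2 × 42.48 = 15.1 kΩ.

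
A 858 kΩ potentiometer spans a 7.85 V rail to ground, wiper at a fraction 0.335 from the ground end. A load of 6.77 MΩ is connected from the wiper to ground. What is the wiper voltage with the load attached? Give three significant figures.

V ≈ 2.56 V

The wiper splits the pot into (1−α)R = 570.6 kΩ above and αR = 287.4 kΩ below.
Lower section ‖ load = 275.7 kΩ.
V_wiper = 7.85 × 275.7/(570.6 + 275.7) = 2.56 V.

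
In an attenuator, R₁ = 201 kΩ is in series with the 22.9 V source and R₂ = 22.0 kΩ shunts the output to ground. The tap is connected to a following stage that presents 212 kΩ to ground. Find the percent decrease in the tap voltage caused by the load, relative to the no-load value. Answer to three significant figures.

The divider's output (Thévenin) resistance is R₁‖R₂ = 19.83 kΩ.
Fractional drop under load = R_th/(R_th + R_L) = 19.83 / (19.83 + 212) = 0.08554.
So the output falls by 8.55 %.

8.55 %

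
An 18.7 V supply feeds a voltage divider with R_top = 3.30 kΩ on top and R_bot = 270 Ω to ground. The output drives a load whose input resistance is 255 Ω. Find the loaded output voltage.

The load sits in parallel with R_bot: R_bot‖R_L = (270 × 255) / (270 + 255) = 131.1 Ω.
V_out = 18.7 × 131.1 / (3300 + 131.1) = 18.7 × 131.1/3431 = 0.715 V.
(Unloaded it would have been 1.41 V.)

V_out ≈ 0.715 V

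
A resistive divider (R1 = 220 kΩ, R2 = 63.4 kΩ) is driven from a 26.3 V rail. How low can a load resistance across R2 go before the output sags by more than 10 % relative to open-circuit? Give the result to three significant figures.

Output resistance R_th = R1‖R2 = (220 × 63.4)/283.4 = 49.22 kΩ.
The fractional drop is R_th/(R_th + R_L); requiring this ≤ 0.100 gives R_L ≥ R_th(1/0.100 − 1) = 49.22 × 9.000 = 443 kΩ.

R_L(min) ≈ 443 kΩ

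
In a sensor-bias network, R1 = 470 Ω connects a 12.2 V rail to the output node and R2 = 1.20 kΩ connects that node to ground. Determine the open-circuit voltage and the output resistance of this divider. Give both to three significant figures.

V_th = 8.77 V, R_th = 338 Ω

V_th is the open-circuit tap voltage: 12.2 × 1200/(470 + 1200) = 8.77 V.
With the supply zeroed, R1 and R2 appear in parallel from the tap: R_th = R1‖R2 = (470 × 1200)/1670 = 338 Ω.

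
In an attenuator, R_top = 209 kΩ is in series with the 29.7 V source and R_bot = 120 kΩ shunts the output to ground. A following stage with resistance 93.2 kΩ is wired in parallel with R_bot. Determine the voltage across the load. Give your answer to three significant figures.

V_out ≈ 5.96 V

The load sits in parallel with R_bot: R_bot‖R_L = (120 × 93.2) / (120 + 93.2) = 52.46 kΩ.
V_out = 29.7 × 52.46 / (209 + 52.46) = 29.7 × 52.46/261.5 = 5.96 V.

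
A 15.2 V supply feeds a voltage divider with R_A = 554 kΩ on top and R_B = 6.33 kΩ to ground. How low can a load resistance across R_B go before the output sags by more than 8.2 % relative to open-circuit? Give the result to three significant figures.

Output resistance R_th = R_A‖R_B = (554 × 6.33)/560.3 = 6.258 kΩ.
The fractional drop is R_th/(R_th + R_L); requiring this ≤ 0.0820 gives R_L ≥ R_th(1/0.0820 − 1) = 6.258 × 11.20 = 70.1 kΩ.

R_L(min) ≈ 70.1 kΩ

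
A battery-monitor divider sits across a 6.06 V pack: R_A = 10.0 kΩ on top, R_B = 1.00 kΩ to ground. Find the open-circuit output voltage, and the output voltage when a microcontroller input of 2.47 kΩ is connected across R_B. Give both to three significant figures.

Unloaded: 0.551 V; loaded: 0.403 V

Open-circuit: V = 6.06 × 1.00/(10.0 + 1.00) = 0.551 V.
With the load, R_B becomes R_B‖R_L = 0.7118 kΩ, so V = 6.06 × 0.7118/10.71 = 0.403 V.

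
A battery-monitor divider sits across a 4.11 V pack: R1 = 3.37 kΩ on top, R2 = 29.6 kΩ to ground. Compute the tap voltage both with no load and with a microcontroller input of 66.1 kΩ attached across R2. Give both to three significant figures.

Open-circuit: V = 4.11 × 29.6/(3.37 + 29.6) = 3.69 V.
With the load, R2 becomes R2‖R_L = 20.44 kΩ, so V = 4.11 × 20.44/23.81 = 3.53 V.

Unloaded: 3.69 V; loaded: 3.53 V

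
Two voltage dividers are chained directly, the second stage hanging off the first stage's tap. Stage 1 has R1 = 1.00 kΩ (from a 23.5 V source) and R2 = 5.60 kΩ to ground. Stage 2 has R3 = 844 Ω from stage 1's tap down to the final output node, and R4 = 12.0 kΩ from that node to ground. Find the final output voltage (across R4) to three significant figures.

Stage 2 presents R3+R4 = 12840 Ω as a load on stage 1's tap.
Stage 1's lower leg becomes R2‖(R3+R4) = 3900 Ω, so V_mid = 23.5 × 3900/4900 = 18.70 V.
Stage 2 is itself unloaded: V_out = V_mid × R4/(R3+R4) = 18.70 × 12000/12840 = 17.5 V.

V_out ≈ 17.5 V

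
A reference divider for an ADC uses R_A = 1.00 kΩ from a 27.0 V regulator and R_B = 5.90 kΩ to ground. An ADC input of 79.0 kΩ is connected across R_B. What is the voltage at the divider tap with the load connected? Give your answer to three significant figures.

V_out ≈ 22.8 V

The load sits in parallel with R_B: R_B‖R_L = (5.90 × 79.0) / (5.90 + 79.0) = 5.490 kΩ.
V_out = 27.0 × 5.490 / (1.00 + 5.490) = 27.0 × 5.490/6.490 = 22.8 V.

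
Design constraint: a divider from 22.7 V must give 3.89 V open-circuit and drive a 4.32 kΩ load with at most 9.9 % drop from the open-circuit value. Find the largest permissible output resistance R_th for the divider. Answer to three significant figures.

R_th ≤ 475 Ω

Loading drop = R_th/(R_th + R_L) ≤ 0.0990, so R_th ≤ R_L · ε/(1−ε) = 4.32 kΩ × 0.0990/0.9010 = 475 Ω.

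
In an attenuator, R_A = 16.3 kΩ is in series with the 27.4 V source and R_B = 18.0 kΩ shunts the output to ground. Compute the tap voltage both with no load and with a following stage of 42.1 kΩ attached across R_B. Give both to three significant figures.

Unloaded: 14.4 V; loaded: 12.0 V

Open-circuit: V = 27.4 × 18.0/(16.3 + 18.0) = 14.4 V.
With the load, R_B becomes R_B‖R_L = 12.61 kΩ, so V = 27.4 × 12.61/28.91 = 12.0 V.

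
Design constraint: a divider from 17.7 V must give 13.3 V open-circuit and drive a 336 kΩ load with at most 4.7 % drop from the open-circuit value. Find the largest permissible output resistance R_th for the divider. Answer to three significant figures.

R_th ≤ 16.6 kΩ

Loading drop = R_th/(R_th + R_L) ≤ 0.0470, so R_th ≤ R_L · ε/(1−ε) = 336 kΩ × 0.0470/0.9530 = 16.6 kΩ.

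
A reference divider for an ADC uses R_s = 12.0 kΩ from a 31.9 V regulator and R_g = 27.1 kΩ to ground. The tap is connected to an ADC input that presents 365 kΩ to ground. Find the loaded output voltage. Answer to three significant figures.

The load sits in parallel with R_g: R_g‖R_L = (27.1 × 365) / (27.1 + 365) = 25.23 kΩ.
V_out = 31.9 × 25.23 / (12.0 + 25.23) = 31.9 × 25.23/37.23 = 21.6 V.

V_out ≈ 21.6 V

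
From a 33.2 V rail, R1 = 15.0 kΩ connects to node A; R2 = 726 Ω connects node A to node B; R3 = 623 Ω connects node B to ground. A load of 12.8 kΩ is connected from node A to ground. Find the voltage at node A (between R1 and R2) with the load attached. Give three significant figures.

Below node A the series string R2+R3 = 1349 Ω sits in parallel with the 12800 Ω load: 1220 Ω.
V_A = 33.2 × 1220/(15000 + 1220) = 2.50 V.

V ≈ 2.50 V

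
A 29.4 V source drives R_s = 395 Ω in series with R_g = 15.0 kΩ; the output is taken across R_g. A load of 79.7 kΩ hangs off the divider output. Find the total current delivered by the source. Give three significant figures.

I ≈ 2.26 mA

R_g‖R_L = 12620 Ω, so the source sees R_s + R_g‖R_L = 13020 Ω.
I = 29.4 V / 13020 Ω = 2.26 mA.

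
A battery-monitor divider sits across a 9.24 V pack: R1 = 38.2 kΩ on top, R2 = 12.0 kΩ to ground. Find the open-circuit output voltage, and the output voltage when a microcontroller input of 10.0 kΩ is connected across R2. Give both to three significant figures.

Unloaded: 2.21 V; loaded: 1.15 V

Open-circuit: V = 9.24 × 12.0/(38.2 + 12.0) = 2.21 V.
With the load, R2 becomes R2‖R_L = 5.455 kΩ, so V = 9.24 × 5.455/43.65 = 1.15 V.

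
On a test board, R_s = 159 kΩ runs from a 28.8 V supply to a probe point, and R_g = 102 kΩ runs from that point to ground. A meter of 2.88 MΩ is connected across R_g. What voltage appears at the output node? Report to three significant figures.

The load sits in parallel with R_g: R_g‖R_L = (102 × 2880) / (102 + 2880) = 98.51 kΩ.
V_out = 28.8 × 98.51 / (159 + 98.51) = 28.8 × 98.51/257.5 = 11.0 V.
(Unloaded it would have been 11.3 V.)

V_out ≈ 11.0 V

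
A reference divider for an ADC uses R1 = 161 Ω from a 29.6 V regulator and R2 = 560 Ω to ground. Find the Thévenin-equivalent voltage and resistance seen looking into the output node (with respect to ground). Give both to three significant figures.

V_th is the open-circuit tap voltage: 29.6 × 560/(161 + 560) = 23.0 V.
With the supply zeroed, R1 and R2 appear in parallel from the tap: R_th = R1‖R2 = (161 × 560)/721.0 = 125 Ω.

V_th = 23.0 V, R_th = 125 Ω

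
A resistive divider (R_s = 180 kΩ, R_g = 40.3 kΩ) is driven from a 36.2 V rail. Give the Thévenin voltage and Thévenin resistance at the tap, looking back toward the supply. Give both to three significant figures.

V_th is the open-circuit tap voltage: 36.2 × 40.3/(180 + 40.3) = 6.62 V.
With the supply zeroed, R_s and R_g appear in parallel from the tap: R_th = R_s‖R_g = (180 × 40.3)/220.3 = 32.9 kΩ.

V_th = 6.62 V, R_th = 32.9 kΩ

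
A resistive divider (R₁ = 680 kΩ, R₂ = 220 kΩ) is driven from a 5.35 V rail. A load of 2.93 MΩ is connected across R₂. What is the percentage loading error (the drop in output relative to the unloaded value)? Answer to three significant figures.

5.37 %

The divider's output (Thévenin) resistance is R₁‖R₂ = 166.2 kΩ.
Fractional drop under load = R_th/(R_th + R_L) = 166.2 / (166.2 + 2930) = 0.05369.
So the output falls by 5.37 %.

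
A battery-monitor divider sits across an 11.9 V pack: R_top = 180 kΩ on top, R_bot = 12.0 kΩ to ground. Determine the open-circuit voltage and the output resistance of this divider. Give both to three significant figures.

V_th = 0.744 V, R_th = 11.2 kΩ

V_th is the open-circuit tap voltage: 11.9 × 12.0/(180 + 12.0) = 0.744 V.
With the supply zeroed, R_top and R_bot appear in parallel from the tap: R_th = R_top‖R_bot = (180 × 12.0)/192.0 = 11.2 kΩ.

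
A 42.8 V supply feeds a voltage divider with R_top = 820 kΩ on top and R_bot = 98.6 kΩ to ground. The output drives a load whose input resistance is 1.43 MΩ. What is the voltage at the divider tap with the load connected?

The load sits in parallel with R_bot: R_bot‖R_L = (98.6 × 1430) / (98.6 + 1430) = 92.24 kΩ.
V_out = 42.8 × 92.24 / (820 + 92.24) = 42.8 × 92.24/912.2 = 4.33 V.

V_out ≈ 4.33 V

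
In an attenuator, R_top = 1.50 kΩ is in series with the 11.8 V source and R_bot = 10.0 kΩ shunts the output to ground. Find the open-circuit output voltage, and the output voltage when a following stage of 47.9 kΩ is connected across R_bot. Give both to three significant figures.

Unloaded: 10.3 V; loaded: 9.99 V

Open-circuit: V = 11.8 × 10.0/(1.50 + 10.0) = 10.3 V.
With the load, R_bot becomes R_bot‖R_L = 8.273 kΩ, so V = 11.8 × 8.273/9.773 = 9.99 V.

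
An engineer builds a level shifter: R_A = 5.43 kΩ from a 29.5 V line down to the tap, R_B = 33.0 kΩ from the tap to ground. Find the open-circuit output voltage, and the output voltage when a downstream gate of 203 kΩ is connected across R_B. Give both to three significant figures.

Unloaded: 25.3 V; loaded: 24.8 V

Open-circuit: V = 29.5 × 33.0/(5.43 + 33.0) = 25.3 V.
With the load, R_B becomes R_B‖R_L = 28.39 kΩ, so V = 29.5 × 28.39/33.82 = 24.8 V.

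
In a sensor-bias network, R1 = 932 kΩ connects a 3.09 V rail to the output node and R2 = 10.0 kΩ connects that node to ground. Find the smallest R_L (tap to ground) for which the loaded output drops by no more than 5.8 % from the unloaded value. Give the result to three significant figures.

Output resistance R_th = R1‖R2 = (932 × 10.0)/942.0 = 9.894 kΩ.
The fractional drop is R_th/(R_th + R_L); requiring this ≤ 0.0580 gives R_L ≥ R_th(1/0.0580 − 1) = 9.894 × 16.24 = 161 kΩ.

R_L(min) ≈ 161 kΩ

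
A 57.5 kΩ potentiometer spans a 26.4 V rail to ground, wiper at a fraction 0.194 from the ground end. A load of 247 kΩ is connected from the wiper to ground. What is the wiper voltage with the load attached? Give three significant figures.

V ≈ 4.94 V

The wiper splits the pot into (1−α)R = 46.34 kΩ above and αR = 11.15 kΩ below.
Lower section ‖ load = 10.67 kΩ.
V_wiper = 26.4 × 10.67/(46.34 + 10.67) = 4.94 V.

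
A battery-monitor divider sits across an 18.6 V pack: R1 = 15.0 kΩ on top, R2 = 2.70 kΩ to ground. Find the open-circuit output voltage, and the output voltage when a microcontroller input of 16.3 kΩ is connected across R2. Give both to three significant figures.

Open-circuit: V = 18.6 × 2.70/(15.0 + 2.70) = 2.84 V.
With the load, R2 becomes R2‖R_L = 2.316 kΩ, so V = 18.6 × 2.316/17.32 = 2.49 V.

Unloaded: 2.84 V; loaded: 2.49 V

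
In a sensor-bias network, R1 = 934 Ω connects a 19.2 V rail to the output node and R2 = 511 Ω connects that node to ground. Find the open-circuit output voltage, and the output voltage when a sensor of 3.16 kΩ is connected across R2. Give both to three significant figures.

Open-circuit: V = 19.2 × 511/(934 + 511) = 6.79 V.
With the load, R2 becomes R2‖R_L = 439.9 Ω, so V = 19.2 × 439.9/1374 = 6.15 V.

Unloaded: 6.79 V; loaded: 6.15 V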